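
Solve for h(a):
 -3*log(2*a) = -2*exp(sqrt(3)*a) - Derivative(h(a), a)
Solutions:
 h(a) = C1 + 3*a*log(a) + 3*a*(-1 + log(2)) - 2*sqrt(3)*exp(sqrt(3)*a)/3


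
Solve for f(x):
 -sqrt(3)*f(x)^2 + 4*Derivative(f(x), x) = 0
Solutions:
 f(x) = -4/(C1 + sqrt(3)*x)


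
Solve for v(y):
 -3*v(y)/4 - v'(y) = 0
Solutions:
 v(y) = C1*exp(-3*y/4)


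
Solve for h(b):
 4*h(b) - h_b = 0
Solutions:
 h(b) = C1*exp(4*b)


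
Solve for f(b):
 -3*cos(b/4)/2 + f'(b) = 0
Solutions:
 f(b) = C1 + 6*sin(b/4)


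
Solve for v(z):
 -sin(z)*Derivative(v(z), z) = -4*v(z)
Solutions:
 v(z) = C1*(cos(z)^2 - 2*cos(z) + 1)/(cos(z)^2 + 2*cos(z) + 1)


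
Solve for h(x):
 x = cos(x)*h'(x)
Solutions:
 h(x) = C1 + Integral(x/cos(x), x)


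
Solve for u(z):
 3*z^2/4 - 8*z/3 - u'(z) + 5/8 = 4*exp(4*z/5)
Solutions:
 u(z) = C1 + z^3/4 - 4*z^2/3 + 5*z/8 - 5*exp(4*z/5)


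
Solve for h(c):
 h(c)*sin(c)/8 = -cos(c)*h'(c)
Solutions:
 h(c) = C1*cos(c)^(1/8)


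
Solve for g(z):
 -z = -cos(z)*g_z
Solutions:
 g(z) = C1 + Integral(z/cos(z), z)


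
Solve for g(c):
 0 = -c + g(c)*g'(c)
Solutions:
 g(c) = -sqrt(C1 + c^2)
 g(c) = sqrt(C1 + c^2)


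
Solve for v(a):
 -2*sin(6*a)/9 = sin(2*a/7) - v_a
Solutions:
 v(a) = C1 - 7*cos(2*a/7)/2 - cos(6*a)/27


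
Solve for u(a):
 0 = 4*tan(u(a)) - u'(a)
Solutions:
 u(a) = pi - asin(C1*exp(4*a))
 u(a) = asin(C1*exp(4*a))


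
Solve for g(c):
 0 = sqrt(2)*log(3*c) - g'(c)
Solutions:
 g(c) = C1 + sqrt(2)*c*log(c) - sqrt(2)*c + sqrt(2)*c*log(3)


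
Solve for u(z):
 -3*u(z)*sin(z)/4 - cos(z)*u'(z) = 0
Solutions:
 u(z) = C1*cos(z)^(3/4)


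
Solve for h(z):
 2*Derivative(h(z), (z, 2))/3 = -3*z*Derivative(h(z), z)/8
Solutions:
 h(z) = C1 + C2*erf(3*sqrt(2)*z/8)


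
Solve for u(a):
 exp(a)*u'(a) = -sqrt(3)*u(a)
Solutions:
 u(a) = C1*exp(sqrt(3)*exp(-a))


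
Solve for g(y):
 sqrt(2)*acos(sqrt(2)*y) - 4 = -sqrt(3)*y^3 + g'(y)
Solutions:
 g(y) = C1 + sqrt(3)*y^4/4 - 4*y + sqrt(2)*(y*acos(sqrt(2)*y) - sqrt(2)*sqrt(1 - 2*y^2)/2)


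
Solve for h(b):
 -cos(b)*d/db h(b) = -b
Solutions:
 h(b) = C1 + Integral(b/cos(b), b)


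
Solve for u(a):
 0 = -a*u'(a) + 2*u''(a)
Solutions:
 u(a) = C1 + C2*erfi(a/2)


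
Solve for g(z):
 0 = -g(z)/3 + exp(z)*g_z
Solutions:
 g(z) = C1*exp(-exp(-z)/3)


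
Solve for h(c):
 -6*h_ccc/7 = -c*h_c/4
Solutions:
 h(c) = C1 + Integral(C2*airyai(3^(2/3)*7^(1/3)*c/6) + C3*airybi(3^(2/3)*7^(1/3)*c/6), c)


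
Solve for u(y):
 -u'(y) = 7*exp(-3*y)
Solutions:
 u(y) = C1 + 7*exp(-3*y)/3


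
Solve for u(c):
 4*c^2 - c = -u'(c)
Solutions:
 u(c) = C1 - 4*c^3/3 + c^2/2


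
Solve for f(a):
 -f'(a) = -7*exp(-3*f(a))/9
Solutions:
 f(a) = log(C1 + 7*a/3)/3
 f(a) = log((-1 - sqrt(3)*I)*(C1 + 7*a/3)^(1/3)/2)
 f(a) = log((-1 + sqrt(3)*I)*(C1 + 7*a/3)^(1/3)/2)


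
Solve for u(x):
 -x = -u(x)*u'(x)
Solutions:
 u(x) = -sqrt(C1 + x^2)
 u(x) = sqrt(C1 + x^2)


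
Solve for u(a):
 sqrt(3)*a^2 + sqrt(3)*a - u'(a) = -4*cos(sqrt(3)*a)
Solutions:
 u(a) = C1 + sqrt(3)*a^3/3 + sqrt(3)*a^2/2 + 4*sqrt(3)*sin(sqrt(3)*a)/3


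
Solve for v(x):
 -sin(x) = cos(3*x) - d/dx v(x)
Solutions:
 v(x) = C1 + sin(3*x)/3 - cos(x)


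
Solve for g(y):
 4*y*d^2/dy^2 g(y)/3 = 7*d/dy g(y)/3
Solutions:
 g(y) = C1 + C2*y^(11/4)


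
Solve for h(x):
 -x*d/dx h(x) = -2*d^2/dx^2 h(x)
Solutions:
 h(x) = C1 + C2*erfi(x/2)


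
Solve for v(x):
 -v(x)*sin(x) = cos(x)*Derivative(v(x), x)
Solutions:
 v(x) = C1*cos(x)


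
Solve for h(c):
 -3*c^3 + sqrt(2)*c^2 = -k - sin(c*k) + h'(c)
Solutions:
 h(c) = C1 - 3*c^4/4 + sqrt(2)*c^3/3 + c*k - cos(c*k)/k


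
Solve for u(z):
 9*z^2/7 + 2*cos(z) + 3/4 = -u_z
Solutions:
 u(z) = C1 - 3*z^3/7 - 3*z/4 - 2*sin(z)


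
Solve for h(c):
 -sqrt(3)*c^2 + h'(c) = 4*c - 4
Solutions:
 h(c) = C1 + sqrt(3)*c^3/3 + 2*c^2 - 4*c


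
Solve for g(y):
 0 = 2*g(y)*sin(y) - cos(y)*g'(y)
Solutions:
 g(y) = C1/cos(y)^2


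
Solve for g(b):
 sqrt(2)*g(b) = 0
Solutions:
 g(b) = 0


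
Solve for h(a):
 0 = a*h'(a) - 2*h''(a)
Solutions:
 h(a) = C1 + C2*erfi(a/2)


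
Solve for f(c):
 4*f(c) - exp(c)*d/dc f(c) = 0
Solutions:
 f(c) = C1*exp(-4*exp(-c))


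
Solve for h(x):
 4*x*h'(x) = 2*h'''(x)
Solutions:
 h(x) = C1 + Integral(C2*airyai(2^(1/3)*x) + C3*airybi(2^(1/3)*x), x)


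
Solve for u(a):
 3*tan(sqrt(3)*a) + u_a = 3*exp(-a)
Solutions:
 u(a) = C1 - sqrt(3)*log(tan(sqrt(3)*a)^2 + 1)/2 - 3*exp(-a)


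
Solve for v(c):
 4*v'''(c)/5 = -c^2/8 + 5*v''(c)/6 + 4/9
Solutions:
 v(c) = C1 + C2*c + C3*exp(25*c/24) + c^4/80 + 6*c^3/125 - 1204*c^2/9375


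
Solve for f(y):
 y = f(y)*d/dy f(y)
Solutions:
 f(y) = -sqrt(C1 + y^2)
 f(y) = sqrt(C1 + y^2)


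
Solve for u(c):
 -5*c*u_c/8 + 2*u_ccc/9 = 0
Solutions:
 u(c) = C1 + Integral(C2*airyai(2^(2/3)*45^(1/3)*c/4) + C3*airybi(2^(2/3)*45^(1/3)*c/4), c)


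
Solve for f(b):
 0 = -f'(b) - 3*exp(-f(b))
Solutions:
 f(b) = log(C1 - 3*b)


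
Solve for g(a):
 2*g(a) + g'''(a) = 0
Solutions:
 g(a) = C3*exp(-2^(1/3)*a) + (C1*sin(2^(1/3)*sqrt(3)*a/2) + C2*cos(2^(1/3)*sqrt(3)*a/2))*exp(2^(1/3)*a/2)


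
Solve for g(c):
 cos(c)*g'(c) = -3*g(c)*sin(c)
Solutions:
 g(c) = C1*cos(c)^3


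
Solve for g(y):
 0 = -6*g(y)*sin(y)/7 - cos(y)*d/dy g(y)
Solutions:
 g(y) = C1*cos(y)^(6/7)


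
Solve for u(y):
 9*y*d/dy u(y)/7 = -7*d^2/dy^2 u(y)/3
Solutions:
 u(y) = C1 + C2*erf(3*sqrt(6)*y/14)


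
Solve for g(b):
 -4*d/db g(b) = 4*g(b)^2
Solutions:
 g(b) = 1/(C1 + b)


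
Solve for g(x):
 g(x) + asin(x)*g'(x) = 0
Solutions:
 g(x) = C1*exp(-Integral(1/asin(x), x))


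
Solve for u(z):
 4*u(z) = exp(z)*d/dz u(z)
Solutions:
 u(z) = C1*exp(-4*exp(-z))


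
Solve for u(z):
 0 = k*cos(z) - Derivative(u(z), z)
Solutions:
 u(z) = C1 + k*sin(z)


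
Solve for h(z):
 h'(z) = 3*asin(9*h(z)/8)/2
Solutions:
 Integral(1/asin(9*_y/8), (_y, h(z))) = C1 + 3*z/2


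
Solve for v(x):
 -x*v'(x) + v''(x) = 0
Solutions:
 v(x) = C1 + C2*erfi(sqrt(2)*x/2)


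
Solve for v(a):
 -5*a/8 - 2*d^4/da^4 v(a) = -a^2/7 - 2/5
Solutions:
 v(a) = C1 + C2*a + C3*a^2 + C4*a^3 + a^6/5040 - a^5/384 + a^4/120


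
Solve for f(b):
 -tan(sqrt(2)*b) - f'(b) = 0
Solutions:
 f(b) = C1 + sqrt(2)*log(cos(sqrt(2)*b))/2


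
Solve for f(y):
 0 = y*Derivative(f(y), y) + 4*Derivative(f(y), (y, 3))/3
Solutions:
 f(y) = C1 + Integral(C2*airyai(-6^(1/3)*y/2) + C3*airybi(-6^(1/3)*y/2), y)


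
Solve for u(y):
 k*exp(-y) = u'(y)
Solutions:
 u(y) = C1 - k*exp(-y)


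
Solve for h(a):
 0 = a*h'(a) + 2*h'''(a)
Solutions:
 h(a) = C1 + Integral(C2*airyai(-2^(2/3)*a/2) + C3*airybi(-2^(2/3)*a/2), a)


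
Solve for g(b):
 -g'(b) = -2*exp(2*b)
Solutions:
 g(b) = C1 + exp(2*b)


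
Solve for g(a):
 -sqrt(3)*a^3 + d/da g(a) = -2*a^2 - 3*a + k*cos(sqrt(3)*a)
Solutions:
 g(a) = C1 + sqrt(3)*a^4/4 - 2*a^3/3 - 3*a^2/2 + sqrt(3)*k*sin(sqrt(3)*a)/3


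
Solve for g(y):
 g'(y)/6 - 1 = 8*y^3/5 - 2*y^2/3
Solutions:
 g(y) = C1 + 12*y^4/5 - 4*y^3/3 + 6*y


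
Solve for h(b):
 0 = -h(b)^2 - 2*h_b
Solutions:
 h(b) = 2/(C1 + b)


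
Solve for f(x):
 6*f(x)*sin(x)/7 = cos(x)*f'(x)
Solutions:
 f(x) = C1/cos(x)^(6/7)


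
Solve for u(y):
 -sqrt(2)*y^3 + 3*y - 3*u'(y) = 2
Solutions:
 u(y) = C1 - sqrt(2)*y^4/12 + y^2/2 - 2*y/3


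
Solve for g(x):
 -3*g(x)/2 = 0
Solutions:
 g(x) = 0


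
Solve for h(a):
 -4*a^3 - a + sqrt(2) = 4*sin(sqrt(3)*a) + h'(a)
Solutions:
 h(a) = C1 - a^4 - a^2/2 + sqrt(2)*a + 4*sqrt(3)*cos(sqrt(3)*a)/3


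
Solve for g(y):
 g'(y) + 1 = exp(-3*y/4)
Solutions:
 g(y) = C1 - y - 4*exp(-3*y/4)/3


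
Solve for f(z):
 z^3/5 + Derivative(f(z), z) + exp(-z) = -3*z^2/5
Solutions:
 f(z) = C1 - z^4/20 - z^3/5 + exp(-z)


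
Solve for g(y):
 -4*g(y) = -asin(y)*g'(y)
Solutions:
 g(y) = C1*exp(4*Integral(1/asin(y), y))


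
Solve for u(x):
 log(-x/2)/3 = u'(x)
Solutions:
 u(x) = C1 + x*log(-x)/3 + x*(-1 - log(2))/3


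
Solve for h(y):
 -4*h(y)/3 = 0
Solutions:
 h(y) = 0


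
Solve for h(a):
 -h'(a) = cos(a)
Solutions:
 h(a) = C1 - sin(a)


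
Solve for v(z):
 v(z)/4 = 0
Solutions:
 v(z) = 0


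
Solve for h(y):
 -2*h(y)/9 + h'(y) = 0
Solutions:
 h(y) = C1*exp(2*y/9)


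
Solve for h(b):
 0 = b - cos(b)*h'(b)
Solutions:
 h(b) = C1 + Integral(b/cos(b), b)


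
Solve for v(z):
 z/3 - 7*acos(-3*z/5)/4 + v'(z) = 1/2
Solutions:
 v(z) = C1 - z^2/6 + 7*z*acos(-3*z/5)/4 + z/2 + 7*sqrt(25 - 9*z^2)/12


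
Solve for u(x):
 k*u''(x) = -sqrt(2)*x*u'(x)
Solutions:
 u(x) = C1 + C2*sqrt(k)*erf(2^(3/4)*x*sqrt(1/k)/2)


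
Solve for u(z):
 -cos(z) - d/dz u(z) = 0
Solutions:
 u(z) = C1 - sin(z)


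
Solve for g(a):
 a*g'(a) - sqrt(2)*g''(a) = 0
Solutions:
 g(a) = C1 + C2*erfi(2^(1/4)*a/2)


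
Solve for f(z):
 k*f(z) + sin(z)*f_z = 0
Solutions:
 f(z) = C1*exp(k*(-log(cos(z) - 1) + log(cos(z) + 1))/2)


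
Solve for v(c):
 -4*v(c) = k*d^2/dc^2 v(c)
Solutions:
 v(c) = C1*exp(-2*c*sqrt(-1/k)) + C2*exp(2*c*sqrt(-1/k))


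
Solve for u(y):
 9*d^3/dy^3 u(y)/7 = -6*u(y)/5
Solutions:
 u(y) = C3*exp(-14^(1/3)*15^(2/3)*y/15) + (C1*sin(14^(1/3)*3^(1/6)*5^(2/3)*y/10) + C2*cos(14^(1/3)*3^(1/6)*5^(2/3)*y/10))*exp(14^(1/3)*15^(2/3)*y/30)


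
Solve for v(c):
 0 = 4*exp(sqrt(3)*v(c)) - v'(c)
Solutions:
 v(c) = sqrt(3)*(2*log(-1/(C1 + 4*c)) - log(3))/6


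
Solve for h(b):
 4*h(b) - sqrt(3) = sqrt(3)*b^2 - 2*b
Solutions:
 h(b) = sqrt(3)*b^2/4 - b/2 + sqrt(3)/4


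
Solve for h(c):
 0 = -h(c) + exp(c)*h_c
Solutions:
 h(c) = C1*exp(-exp(-c))


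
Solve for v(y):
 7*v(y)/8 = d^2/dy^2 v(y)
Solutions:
 v(y) = C1*exp(-sqrt(14)*y/4) + C2*exp(sqrt(14)*y/4)


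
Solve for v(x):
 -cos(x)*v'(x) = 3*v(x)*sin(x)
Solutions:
 v(x) = C1*cos(x)^3


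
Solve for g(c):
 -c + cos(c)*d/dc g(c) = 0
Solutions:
 g(c) = C1 + Integral(c/cos(c), c)


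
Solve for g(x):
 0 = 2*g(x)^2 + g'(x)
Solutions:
 g(x) = 1/(C1 + 2*x)


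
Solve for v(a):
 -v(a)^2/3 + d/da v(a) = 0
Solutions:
 v(a) = -3/(C1 + a)


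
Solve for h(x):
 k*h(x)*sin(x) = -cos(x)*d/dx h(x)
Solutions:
 h(x) = C1*exp(k*log(cos(x)))


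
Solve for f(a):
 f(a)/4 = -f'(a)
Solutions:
 f(a) = C1*exp(-a/4)


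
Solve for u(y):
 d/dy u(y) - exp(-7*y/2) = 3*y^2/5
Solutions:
 u(y) = C1 + y^3/5 - 2*exp(-7*y/2)/7


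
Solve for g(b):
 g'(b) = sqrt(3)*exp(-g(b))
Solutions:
 g(b) = log(C1 + sqrt(3)*b)


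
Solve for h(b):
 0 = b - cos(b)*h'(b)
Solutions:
 h(b) = C1 + Integral(b/cos(b), b)


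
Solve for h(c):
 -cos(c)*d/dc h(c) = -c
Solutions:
 h(c) = C1 + Integral(c/cos(c), c)


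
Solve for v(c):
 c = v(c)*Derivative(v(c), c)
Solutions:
 v(c) = -sqrt(C1 + c^2)
 v(c) = sqrt(C1 + c^2)


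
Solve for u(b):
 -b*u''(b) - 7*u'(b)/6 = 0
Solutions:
 u(b) = C1 + C2/b^(1/6)


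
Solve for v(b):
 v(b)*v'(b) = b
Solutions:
 v(b) = -sqrt(C1 + b^2)
 v(b) = sqrt(C1 + b^2)


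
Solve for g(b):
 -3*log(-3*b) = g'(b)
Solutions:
 g(b) = C1 - 3*b*log(-b) + 3*b*(1 - log(3))


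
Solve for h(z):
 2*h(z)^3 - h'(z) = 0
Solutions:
 h(z) = -sqrt(2)*sqrt(-1/(C1 + 2*z))/2
 h(z) = sqrt(2)*sqrt(-1/(C1 + 2*z))/2


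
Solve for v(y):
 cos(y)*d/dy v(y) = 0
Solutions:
 v(y) = C1


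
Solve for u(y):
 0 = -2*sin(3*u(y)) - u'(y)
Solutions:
 u(y) = -acos((-C1 - exp(12*y))/(C1 - exp(12*y)))/3 + 2*pi/3
 u(y) = acos((-C1 - exp(12*y))/(C1 - exp(12*y)))/3


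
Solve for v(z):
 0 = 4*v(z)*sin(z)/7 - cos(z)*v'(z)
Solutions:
 v(z) = C1/cos(z)^(4/7)


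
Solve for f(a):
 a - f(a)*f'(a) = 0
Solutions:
 f(a) = -sqrt(C1 + a^2)
 f(a) = sqrt(C1 + a^2)


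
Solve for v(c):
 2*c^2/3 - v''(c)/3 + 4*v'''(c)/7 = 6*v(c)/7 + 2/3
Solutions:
 v(c) = C1*exp(c*(-(108*sqrt(107034) + 35335)^(1/3) - 49/(108*sqrt(107034) + 35335)^(1/3) + 14)/72)*sin(sqrt(3)*c*(-(108*sqrt(107034) + 35335)^(1/3) + 49/(108*sqrt(107034) + 35335)^(1/3))/72) + C2*exp(c*(-(108*sqrt(107034) + 35335)^(1/3) - 49/(108*sqrt(107034) + 35335)^(1/3) + 14)/72)*cos(sqrt(3)*c*(-(108*sqrt(107034) + 35335)^(1/3) + 49/(108*sqrt(107034) + 35335)^(1/3))/72) + C3*exp(c*(49/(108*sqrt(107034) + 35335)^(1/3) + 7 + (108*sqrt(107034) + 35335)^(1/3))/36) + 7*c^2/9 - 112/81


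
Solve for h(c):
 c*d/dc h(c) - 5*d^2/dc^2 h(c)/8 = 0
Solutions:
 h(c) = C1 + C2*erfi(2*sqrt(5)*c/5)


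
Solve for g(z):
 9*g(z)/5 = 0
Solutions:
 g(z) = 0


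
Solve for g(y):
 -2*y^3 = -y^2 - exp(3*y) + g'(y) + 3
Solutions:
 g(y) = C1 - y^4/2 + y^3/3 - 3*y + exp(3*y)/3


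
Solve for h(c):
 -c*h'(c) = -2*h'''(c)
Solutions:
 h(c) = C1 + Integral(C2*airyai(2^(2/3)*c/2) + C3*airybi(2^(2/3)*c/2), c)


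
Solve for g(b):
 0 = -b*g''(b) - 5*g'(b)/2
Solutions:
 g(b) = C1 + C2/b^(3/2)


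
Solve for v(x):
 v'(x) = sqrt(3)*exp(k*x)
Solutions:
 v(x) = C1 + sqrt(3)*exp(k*x)/k


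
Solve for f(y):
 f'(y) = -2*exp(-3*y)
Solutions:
 f(y) = C1 + 2*exp(-3*y)/3


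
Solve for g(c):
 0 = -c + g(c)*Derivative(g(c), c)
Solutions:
 g(c) = -sqrt(C1 + c^2)
 g(c) = sqrt(C1 + c^2)


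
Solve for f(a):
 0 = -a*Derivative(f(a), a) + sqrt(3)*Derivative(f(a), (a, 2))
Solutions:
 f(a) = C1 + C2*erfi(sqrt(2)*3^(3/4)*a/6)


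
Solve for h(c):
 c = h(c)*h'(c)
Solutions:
 h(c) = -sqrt(C1 + c^2)
 h(c) = sqrt(C1 + c^2)


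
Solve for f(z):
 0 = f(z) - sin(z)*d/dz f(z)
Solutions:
 f(z) = C1*sqrt(cos(z) - 1)/sqrt(cos(z) + 1)


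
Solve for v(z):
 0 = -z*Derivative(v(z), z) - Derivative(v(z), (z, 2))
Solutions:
 v(z) = C1 + C2*erf(sqrt(2)*z/2)


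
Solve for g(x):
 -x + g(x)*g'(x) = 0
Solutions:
 g(x) = -sqrt(C1 + x^2)
 g(x) = sqrt(C1 + x^2)


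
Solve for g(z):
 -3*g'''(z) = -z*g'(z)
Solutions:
 g(z) = C1 + Integral(C2*airyai(3^(2/3)*z/3) + C3*airybi(3^(2/3)*z/3), z)


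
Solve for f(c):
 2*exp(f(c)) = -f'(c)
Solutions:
 f(c) = log(1/(C1 + 2*c))


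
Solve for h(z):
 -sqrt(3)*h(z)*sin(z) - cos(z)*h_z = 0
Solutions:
 h(z) = C1*cos(z)^(sqrt(3))


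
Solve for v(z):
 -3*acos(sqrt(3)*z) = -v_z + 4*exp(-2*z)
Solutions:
 v(z) = C1 + 3*z*acos(sqrt(3)*z) - sqrt(3)*sqrt(1 - 3*z^2) - 2*exp(-2*z)


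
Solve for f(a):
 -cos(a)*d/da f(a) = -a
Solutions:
 f(a) = C1 + Integral(a/cos(a), a)


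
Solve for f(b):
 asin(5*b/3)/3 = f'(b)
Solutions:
 f(b) = C1 + b*asin(5*b/3)/3 + sqrt(9 - 25*b^2)/15


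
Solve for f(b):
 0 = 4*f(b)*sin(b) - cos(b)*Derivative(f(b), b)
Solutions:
 f(b) = C1/cos(b)^4


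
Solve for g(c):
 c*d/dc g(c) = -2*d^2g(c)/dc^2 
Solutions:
 g(c) = C1 + C2*erf(c/2)


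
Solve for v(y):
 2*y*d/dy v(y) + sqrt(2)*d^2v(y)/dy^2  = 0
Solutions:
 v(y) = C1 + C2*erf(2^(3/4)*y/2)


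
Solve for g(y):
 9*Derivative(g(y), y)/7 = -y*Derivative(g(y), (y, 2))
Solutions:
 g(y) = C1 + C2/y^(2/7)


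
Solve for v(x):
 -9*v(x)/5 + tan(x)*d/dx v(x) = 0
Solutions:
 v(x) = C1*sin(x)^(9/5)


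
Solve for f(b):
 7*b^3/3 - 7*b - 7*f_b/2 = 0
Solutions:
 f(b) = C1 + b^4/6 - b^2


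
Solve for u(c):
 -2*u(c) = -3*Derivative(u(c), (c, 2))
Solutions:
 u(c) = C1*exp(-sqrt(6)*c/3) + C2*exp(sqrt(6)*c/3)


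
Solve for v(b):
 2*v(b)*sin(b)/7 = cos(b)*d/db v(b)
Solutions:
 v(b) = C1/cos(b)^(2/7)


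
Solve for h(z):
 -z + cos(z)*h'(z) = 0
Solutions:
 h(z) = C1 + Integral(z/cos(z), z)


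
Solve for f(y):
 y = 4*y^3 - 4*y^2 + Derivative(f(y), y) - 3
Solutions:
 f(y) = C1 - y^4 + 4*y^3/3 + y^2/2 + 3*y


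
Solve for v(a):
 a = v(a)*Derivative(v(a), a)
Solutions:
 v(a) = -sqrt(C1 + a^2)
 v(a) = sqrt(C1 + a^2)


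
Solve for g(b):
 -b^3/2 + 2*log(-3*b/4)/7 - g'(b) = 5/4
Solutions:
 g(b) = C1 - b^4/8 + 2*b*log(-b)/7 + b*(-43 - 16*log(2) + 8*log(3))/28


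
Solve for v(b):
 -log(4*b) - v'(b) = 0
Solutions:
 v(b) = C1 - b*log(b) - b*log(4) + b


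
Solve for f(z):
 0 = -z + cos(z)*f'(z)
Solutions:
 f(z) = C1 + Integral(z/cos(z), z)


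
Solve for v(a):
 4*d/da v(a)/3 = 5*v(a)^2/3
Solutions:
 v(a) = -4/(C1 + 5*a)


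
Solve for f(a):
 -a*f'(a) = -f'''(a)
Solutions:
 f(a) = C1 + Integral(C2*airyai(a) + C3*airybi(a), a)


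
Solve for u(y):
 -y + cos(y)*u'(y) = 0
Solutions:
 u(y) = C1 + Integral(y/cos(y), y)


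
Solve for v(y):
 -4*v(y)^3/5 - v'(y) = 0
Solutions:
 v(y) = -sqrt(10)*sqrt(-1/(C1 - 4*y))/2
 v(y) = sqrt(10)*sqrt(-1/(C1 - 4*y))/2


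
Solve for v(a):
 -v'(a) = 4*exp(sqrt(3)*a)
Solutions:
 v(a) = C1 - 4*sqrt(3)*exp(sqrt(3)*a)/3


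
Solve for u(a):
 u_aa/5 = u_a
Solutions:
 u(a) = C1 + C2*exp(5*a)


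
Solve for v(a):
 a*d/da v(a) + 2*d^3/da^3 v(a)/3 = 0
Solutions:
 v(a) = C1 + Integral(C2*airyai(-2^(2/3)*3^(1/3)*a/2) + C3*airybi(-2^(2/3)*3^(1/3)*a/2), a)


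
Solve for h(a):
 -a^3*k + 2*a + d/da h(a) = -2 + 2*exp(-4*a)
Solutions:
 h(a) = C1 + a^4*k/4 - a^2 - 2*a - exp(-4*a)/2


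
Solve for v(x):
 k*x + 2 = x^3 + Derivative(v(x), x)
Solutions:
 v(x) = C1 + k*x^2/2 - x^4/4 + 2*x


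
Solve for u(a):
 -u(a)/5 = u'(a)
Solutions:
 u(a) = C1*exp(-a/5)


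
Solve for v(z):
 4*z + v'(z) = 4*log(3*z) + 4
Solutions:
 v(z) = C1 - 2*z^2 + 4*z*log(z) + z*log(81)


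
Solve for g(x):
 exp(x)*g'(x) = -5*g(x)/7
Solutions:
 g(x) = C1*exp(5*exp(-x)/7)


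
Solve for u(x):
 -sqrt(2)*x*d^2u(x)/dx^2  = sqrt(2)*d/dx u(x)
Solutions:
 u(x) = C1 + C2*log(x)


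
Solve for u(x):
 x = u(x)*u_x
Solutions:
 u(x) = -sqrt(C1 + x^2)
 u(x) = sqrt(C1 + x^2)


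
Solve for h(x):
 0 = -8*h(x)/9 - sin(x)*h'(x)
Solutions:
 h(x) = C1*(cos(x) + 1)^(4/9)/(cos(x) - 1)^(4/9)


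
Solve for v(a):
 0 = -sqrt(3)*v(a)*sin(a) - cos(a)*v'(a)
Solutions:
 v(a) = C1*cos(a)^(sqrt(3))


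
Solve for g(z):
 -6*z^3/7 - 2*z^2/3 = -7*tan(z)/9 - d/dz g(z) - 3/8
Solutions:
 g(z) = C1 + 3*z^4/14 + 2*z^3/9 - 3*z/8 + 7*log(cos(z))/9


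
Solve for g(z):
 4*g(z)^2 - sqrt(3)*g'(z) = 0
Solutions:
 g(z) = -3/(C1 + 4*sqrt(3)*z)


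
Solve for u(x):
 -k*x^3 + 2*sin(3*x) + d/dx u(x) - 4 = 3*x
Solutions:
 u(x) = C1 + k*x^4/4 + 3*x^2/2 + 4*x + 2*cos(3*x)/3


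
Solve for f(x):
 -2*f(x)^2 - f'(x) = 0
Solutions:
 f(x) = 1/(C1 + 2*x)


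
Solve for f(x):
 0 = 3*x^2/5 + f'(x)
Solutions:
 f(x) = C1 - x^3/5


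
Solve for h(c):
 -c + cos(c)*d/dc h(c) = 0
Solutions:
 h(c) = C1 + Integral(c/cos(c), c)


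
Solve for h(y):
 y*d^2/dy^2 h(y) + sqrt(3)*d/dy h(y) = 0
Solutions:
 h(y) = C1 + C2*y^(1 - sqrt(3))


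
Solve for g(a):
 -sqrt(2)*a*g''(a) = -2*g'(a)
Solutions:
 g(a) = C1 + C2*a^(1 + sqrt(2))


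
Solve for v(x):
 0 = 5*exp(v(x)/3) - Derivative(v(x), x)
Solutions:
 v(x) = 3*log(-1/(C1 + 5*x)) + 3*log(3)


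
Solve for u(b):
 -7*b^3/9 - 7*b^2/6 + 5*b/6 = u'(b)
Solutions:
 u(b) = C1 - 7*b^4/36 - 7*b^3/18 + 5*b^2/12


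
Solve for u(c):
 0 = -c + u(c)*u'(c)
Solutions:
 u(c) = -sqrt(C1 + c^2)
 u(c) = sqrt(C1 + c^2)


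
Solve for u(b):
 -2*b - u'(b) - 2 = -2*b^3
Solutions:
 u(b) = C1 + b^4/2 - b^2 - 2*b


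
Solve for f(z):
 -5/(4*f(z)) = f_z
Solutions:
 f(z) = -sqrt(C1 - 10*z)/2
 f(z) = sqrt(C1 - 10*z)/2


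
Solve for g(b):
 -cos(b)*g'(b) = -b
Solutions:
 g(b) = C1 + Integral(b/cos(b), b)


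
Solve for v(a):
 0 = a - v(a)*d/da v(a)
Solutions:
 v(a) = -sqrt(C1 + a^2)
 v(a) = sqrt(C1 + a^2)


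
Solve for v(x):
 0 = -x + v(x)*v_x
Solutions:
 v(x) = -sqrt(C1 + x^2)
 v(x) = sqrt(C1 + x^2)


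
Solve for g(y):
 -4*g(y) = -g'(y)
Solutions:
 g(y) = C1*exp(4*y)


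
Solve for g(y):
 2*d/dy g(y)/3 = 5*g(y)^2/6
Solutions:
 g(y) = -4/(C1 + 5*y)


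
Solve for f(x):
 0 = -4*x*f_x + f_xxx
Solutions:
 f(x) = C1 + Integral(C2*airyai(2^(2/3)*x) + C3*airybi(2^(2/3)*x), x)


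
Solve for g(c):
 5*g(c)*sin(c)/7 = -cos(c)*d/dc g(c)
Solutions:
 g(c) = C1*cos(c)^(5/7)


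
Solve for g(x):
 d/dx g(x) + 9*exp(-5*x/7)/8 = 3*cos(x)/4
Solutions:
 g(x) = C1 + 3*sin(x)/4 + 63*exp(-5*x/7)/40


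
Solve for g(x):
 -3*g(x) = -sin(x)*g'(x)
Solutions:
 g(x) = C1*(cos(x) - 1)^(3/2)/(cos(x) + 1)^(3/2)


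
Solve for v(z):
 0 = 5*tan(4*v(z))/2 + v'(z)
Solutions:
 v(z) = -asin(C1*exp(-10*z))/4 + pi/4
 v(z) = asin(C1*exp(-10*z))/4


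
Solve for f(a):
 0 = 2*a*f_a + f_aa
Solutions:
 f(a) = C1 + C2*erf(a)


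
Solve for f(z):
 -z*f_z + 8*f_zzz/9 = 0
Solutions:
 f(z) = C1 + Integral(C2*airyai(3^(2/3)*z/2) + C3*airybi(3^(2/3)*z/2), z)


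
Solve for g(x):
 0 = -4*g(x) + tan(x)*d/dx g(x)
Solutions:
 g(x) = C1*sin(x)^4


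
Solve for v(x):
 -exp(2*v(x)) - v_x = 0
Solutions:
 v(x) = log(-sqrt(-1/(C1 - x))) - log(2)/2
 v(x) = log(-1/(C1 - x))/2 - log(2)/2


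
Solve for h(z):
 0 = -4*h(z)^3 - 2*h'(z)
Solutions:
 h(z) = -sqrt(2)*sqrt(-1/(C1 - 2*z))/2
 h(z) = sqrt(2)*sqrt(-1/(C1 - 2*z))/2


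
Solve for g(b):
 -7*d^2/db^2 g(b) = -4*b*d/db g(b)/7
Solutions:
 g(b) = C1 + C2*erfi(sqrt(2)*b/7)


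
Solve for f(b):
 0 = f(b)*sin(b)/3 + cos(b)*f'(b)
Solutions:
 f(b) = C1*cos(b)^(1/3)


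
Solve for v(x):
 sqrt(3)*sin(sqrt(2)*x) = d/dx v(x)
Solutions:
 v(x) = C1 - sqrt(6)*cos(sqrt(2)*x)/2


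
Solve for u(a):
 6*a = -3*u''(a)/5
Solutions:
 u(a) = C1 + C2*a - 5*a^3/3


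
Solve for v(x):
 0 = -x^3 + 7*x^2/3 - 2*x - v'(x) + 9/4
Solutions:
 v(x) = C1 - x^4/4 + 7*x^3/9 - x^2 + 9*x/4


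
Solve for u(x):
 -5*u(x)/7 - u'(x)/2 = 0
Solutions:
 u(x) = C1*exp(-10*x/7)


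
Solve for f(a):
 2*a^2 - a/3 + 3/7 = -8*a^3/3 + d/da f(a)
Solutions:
 f(a) = C1 + 2*a^4/3 + 2*a^3/3 - a^2/6 + 3*a/7


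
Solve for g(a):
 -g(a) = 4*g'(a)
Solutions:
 g(a) = C1*exp(-a/4)


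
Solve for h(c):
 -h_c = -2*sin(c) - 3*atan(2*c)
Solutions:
 h(c) = C1 + 3*c*atan(2*c) - 3*log(4*c^2 + 1)/4 - 2*cos(c)


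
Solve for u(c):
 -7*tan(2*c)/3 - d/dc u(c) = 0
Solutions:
 u(c) = C1 + 7*log(cos(2*c))/6


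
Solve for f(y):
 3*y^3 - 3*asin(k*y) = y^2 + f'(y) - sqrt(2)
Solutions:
 f(y) = C1 + 3*y^4/4 - y^3/3 + sqrt(2)*y - 3*Piecewise((y*asin(k*y) + sqrt(-k^2*y^2 + 1)/k, Ne(k, 0)), (0, True))


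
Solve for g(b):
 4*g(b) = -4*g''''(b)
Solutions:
 g(b) = (C1*sin(sqrt(2)*b/2) + C2*cos(sqrt(2)*b/2))*exp(-sqrt(2)*b/2) + (C3*sin(sqrt(2)*b/2) + C4*cos(sqrt(2)*b/2))*exp(sqrt(2)*b/2)


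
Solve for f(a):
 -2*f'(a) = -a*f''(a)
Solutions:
 f(a) = C1 + C2*a^3


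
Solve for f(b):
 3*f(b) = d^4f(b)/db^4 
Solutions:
 f(b) = C1*exp(-3^(1/4)*b) + C2*exp(3^(1/4)*b) + C3*sin(3^(1/4)*b) + C4*cos(3^(1/4)*b)


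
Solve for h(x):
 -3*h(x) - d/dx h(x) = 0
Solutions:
 h(x) = C1*exp(-3*x)


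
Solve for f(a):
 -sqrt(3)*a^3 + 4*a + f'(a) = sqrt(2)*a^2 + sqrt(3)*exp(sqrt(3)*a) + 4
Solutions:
 f(a) = C1 + sqrt(3)*a^4/4 + sqrt(2)*a^3/3 - 2*a^2 + 4*a + exp(sqrt(3)*a)


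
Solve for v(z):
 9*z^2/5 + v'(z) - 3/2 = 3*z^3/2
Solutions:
 v(z) = C1 + 3*z^4/8 - 3*z^3/5 + 3*z/2


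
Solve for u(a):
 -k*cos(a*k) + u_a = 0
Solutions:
 u(a) = C1 + sin(a*k)


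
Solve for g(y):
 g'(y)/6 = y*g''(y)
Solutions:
 g(y) = C1 + C2*y^(7/6)


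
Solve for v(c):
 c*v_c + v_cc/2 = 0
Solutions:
 v(c) = C1 + C2*erf(c)


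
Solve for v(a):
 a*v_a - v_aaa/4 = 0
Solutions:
 v(a) = C1 + Integral(C2*airyai(2^(2/3)*a) + C3*airybi(2^(2/3)*a), a)


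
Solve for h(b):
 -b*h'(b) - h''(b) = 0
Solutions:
 h(b) = C1 + C2*erf(sqrt(2)*b/2)


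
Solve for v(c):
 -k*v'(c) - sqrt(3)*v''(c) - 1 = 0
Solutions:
 v(c) = C1 + C2*exp(-sqrt(3)*c*k/3) - c/k


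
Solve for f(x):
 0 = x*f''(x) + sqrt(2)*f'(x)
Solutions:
 f(x) = C1 + C2*x^(1 - sqrt(2))


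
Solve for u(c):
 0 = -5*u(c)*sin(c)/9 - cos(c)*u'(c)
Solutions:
 u(c) = C1*cos(c)^(5/9)


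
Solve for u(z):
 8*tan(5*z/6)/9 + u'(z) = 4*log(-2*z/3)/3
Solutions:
 u(z) = C1 + 4*z*log(-z)/3 - 4*z*log(3)/3 - 4*z/3 + 4*z*log(2)/3 + 16*log(cos(5*z/6))/15


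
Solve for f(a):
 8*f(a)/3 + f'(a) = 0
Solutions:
 f(a) = C1*exp(-8*a/3)


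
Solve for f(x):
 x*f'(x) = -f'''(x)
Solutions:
 f(x) = C1 + Integral(C2*airyai(-x) + C3*airybi(-x), x)


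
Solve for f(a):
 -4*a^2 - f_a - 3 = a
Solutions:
 f(a) = C1 - 4*a^3/3 - a^2/2 - 3*a


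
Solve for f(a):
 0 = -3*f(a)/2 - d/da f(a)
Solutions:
 f(a) = C1*exp(-3*a/2)


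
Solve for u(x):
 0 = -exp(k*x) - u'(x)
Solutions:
 u(x) = C1 - exp(k*x)/k


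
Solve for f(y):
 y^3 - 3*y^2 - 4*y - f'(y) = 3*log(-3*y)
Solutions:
 f(y) = C1 + y^4/4 - y^3 - 2*y^2 - 3*y*log(-y) + 3*y*(1 - log(3))


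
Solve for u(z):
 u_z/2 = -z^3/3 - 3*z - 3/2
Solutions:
 u(z) = C1 - z^4/6 - 3*z^2 - 3*z


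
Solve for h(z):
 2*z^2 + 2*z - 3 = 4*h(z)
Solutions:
 h(z) = z^2/2 + z/2 - 3/4


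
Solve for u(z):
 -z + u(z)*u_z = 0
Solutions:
 u(z) = -sqrt(C1 + z^2)
 u(z) = sqrt(C1 + z^2)


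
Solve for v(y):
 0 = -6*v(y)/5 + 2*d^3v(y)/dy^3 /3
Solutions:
 v(y) = C3*exp(15^(2/3)*y/5) + (C1*sin(3*3^(1/6)*5^(2/3)*y/10) + C2*cos(3*3^(1/6)*5^(2/3)*y/10))*exp(-15^(2/3)*y/10)


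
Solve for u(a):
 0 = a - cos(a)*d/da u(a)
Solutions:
 u(a) = C1 + Integral(a/cos(a), a)


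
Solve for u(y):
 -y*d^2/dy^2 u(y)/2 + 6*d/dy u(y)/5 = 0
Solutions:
 u(y) = C1 + C2*y^(17/5)


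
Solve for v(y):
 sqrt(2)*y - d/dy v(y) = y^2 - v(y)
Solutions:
 v(y) = C1*exp(y) + y^2 - sqrt(2)*y + 2*y - sqrt(2) + 2


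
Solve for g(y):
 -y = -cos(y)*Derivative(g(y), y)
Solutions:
 g(y) = C1 + Integral(y/cos(y), y)


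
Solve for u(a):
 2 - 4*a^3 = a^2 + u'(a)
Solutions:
 u(a) = C1 - a^4 - a^3/3 + 2*a


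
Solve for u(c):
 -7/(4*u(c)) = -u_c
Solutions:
 u(c) = -sqrt(C1 + 14*c)/2
 u(c) = sqrt(C1 + 14*c)/2


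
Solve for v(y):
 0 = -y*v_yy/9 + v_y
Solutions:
 v(y) = C1 + C2*y^10


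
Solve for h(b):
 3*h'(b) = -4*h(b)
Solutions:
 h(b) = C1*exp(-4*b/3)


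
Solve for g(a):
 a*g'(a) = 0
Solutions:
 g(a) = C1


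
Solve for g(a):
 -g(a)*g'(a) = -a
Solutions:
 g(a) = -sqrt(C1 + a^2)
 g(a) = sqrt(C1 + a^2)


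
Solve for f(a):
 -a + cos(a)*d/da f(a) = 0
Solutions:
 f(a) = C1 + Integral(a/cos(a), a)


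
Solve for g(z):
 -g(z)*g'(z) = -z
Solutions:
 g(z) = -sqrt(C1 + z^2)
 g(z) = sqrt(C1 + z^2)


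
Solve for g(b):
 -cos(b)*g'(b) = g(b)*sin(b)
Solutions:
 g(b) = C1*cos(b)


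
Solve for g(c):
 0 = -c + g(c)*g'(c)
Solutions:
 g(c) = -sqrt(C1 + c^2)
 g(c) = sqrt(C1 + c^2)


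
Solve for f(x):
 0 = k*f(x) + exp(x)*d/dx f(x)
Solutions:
 f(x) = C1*exp(k*exp(-x))


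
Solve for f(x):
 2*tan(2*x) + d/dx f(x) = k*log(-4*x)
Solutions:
 f(x) = C1 + k*x*(log(-x) - 1) + 2*k*x*log(2) + log(cos(2*x))


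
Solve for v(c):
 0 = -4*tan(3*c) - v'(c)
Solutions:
 v(c) = C1 + 4*log(cos(3*c))/3


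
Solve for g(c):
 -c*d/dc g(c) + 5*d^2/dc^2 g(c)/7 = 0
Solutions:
 g(c) = C1 + C2*erfi(sqrt(70)*c/10)


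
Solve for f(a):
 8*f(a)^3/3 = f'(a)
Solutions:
 f(a) = -sqrt(6)*sqrt(-1/(C1 + 8*a))/2
 f(a) = sqrt(6)*sqrt(-1/(C1 + 8*a))/2


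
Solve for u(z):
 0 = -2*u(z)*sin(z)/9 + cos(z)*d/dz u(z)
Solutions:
 u(z) = C1/cos(z)^(2/9)


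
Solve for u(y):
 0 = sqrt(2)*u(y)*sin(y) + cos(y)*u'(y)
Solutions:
 u(y) = C1*cos(y)^(sqrt(2))


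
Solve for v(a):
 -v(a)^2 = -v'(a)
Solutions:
 v(a) = -1/(C1 + a)


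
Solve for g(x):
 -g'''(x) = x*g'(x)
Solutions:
 g(x) = C1 + Integral(C2*airyai(-x) + C3*airybi(-x), x)


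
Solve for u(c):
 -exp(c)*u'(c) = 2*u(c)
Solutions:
 u(c) = C1*exp(2*exp(-c))


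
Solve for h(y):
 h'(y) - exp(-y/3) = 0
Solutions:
 h(y) = C1 - 3*exp(-y/3)


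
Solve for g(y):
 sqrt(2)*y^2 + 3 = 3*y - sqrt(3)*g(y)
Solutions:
 g(y) = -sqrt(6)*y^2/3 + sqrt(3)*y - sqrt(3)


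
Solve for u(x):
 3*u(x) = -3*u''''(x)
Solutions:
 u(x) = (C1*sin(sqrt(2)*x/2) + C2*cos(sqrt(2)*x/2))*exp(-sqrt(2)*x/2) + (C3*sin(sqrt(2)*x/2) + C4*cos(sqrt(2)*x/2))*exp(sqrt(2)*x/2)


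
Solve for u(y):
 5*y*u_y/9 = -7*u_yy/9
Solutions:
 u(y) = C1 + C2*erf(sqrt(70)*y/14)


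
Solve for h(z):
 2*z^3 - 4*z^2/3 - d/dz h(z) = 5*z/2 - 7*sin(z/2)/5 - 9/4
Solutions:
 h(z) = C1 + z^4/2 - 4*z^3/9 - 5*z^2/4 + 9*z/4 - 14*cos(z/2)/5


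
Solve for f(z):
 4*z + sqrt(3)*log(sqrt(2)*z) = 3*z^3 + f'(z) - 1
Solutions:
 f(z) = C1 - 3*z^4/4 + 2*z^2 + sqrt(3)*z*log(z) - sqrt(3)*z + sqrt(3)*z*log(2)/2 + z


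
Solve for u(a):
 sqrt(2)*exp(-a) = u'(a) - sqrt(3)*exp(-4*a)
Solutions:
 u(a) = C1 - sqrt(2)*exp(-a) - sqrt(3)*exp(-4*a)/4


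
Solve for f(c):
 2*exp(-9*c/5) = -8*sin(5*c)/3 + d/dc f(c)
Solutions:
 f(c) = C1 - 8*cos(5*c)/15 - 10*exp(-9*c/5)/9


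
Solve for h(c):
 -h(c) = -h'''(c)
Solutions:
 h(c) = C3*exp(c) + (C1*sin(sqrt(3)*c/2) + C2*cos(sqrt(3)*c/2))*exp(-c/2)


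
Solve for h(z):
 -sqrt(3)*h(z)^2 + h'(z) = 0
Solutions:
 h(z) = -1/(C1 + sqrt(3)*z)


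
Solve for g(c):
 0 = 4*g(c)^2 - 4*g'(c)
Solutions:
 g(c) = -1/(C1 + c)


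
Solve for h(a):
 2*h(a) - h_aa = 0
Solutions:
 h(a) = C1*exp(-sqrt(2)*a) + C2*exp(sqrt(2)*a)


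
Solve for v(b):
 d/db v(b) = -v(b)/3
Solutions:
 v(b) = C1*exp(-b/3)


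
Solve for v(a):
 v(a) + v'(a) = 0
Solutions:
 v(a) = C1*exp(-a)


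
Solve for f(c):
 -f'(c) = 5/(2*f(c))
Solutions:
 f(c) = -sqrt(C1 - 5*c)
 f(c) = sqrt(C1 - 5*c)


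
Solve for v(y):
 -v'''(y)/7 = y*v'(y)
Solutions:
 v(y) = C1 + Integral(C2*airyai(-7^(1/3)*y) + C3*airybi(-7^(1/3)*y), y)


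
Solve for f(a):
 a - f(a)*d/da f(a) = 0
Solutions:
 f(a) = -sqrt(C1 + a^2)
 f(a) = sqrt(C1 + a^2)


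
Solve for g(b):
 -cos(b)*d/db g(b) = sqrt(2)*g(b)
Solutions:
 g(b) = C1*(sin(b) - 1)^(sqrt(2)/2)/(sin(b) + 1)^(sqrt(2)/2)


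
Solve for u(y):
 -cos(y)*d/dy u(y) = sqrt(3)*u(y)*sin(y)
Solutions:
 u(y) = C1*cos(y)^(sqrt(3))


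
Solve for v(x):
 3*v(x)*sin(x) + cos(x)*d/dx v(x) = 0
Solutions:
 v(x) = C1*cos(x)^3


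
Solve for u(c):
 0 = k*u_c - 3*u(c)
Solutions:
 u(c) = C1*exp(3*c/k)


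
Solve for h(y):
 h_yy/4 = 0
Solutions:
 h(y) = C1 + C2*y


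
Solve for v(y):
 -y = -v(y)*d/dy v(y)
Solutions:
 v(y) = -sqrt(C1 + y^2)
 v(y) = sqrt(C1 + y^2)


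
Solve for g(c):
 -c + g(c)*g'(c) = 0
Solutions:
 g(c) = -sqrt(C1 + c^2)
 g(c) = sqrt(C1 + c^2)


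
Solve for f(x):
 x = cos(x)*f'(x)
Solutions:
 f(x) = C1 + Integral(x/cos(x), x)


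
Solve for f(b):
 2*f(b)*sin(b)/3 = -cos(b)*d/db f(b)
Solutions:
 f(b) = C1*cos(b)^(2/3)


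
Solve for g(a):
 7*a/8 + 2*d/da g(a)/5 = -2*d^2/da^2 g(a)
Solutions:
 g(a) = C1 + C2*exp(-a/5) - 35*a^2/32 + 175*a/16


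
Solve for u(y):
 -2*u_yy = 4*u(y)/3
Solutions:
 u(y) = C1*sin(sqrt(6)*y/3) + C2*cos(sqrt(6)*y/3)


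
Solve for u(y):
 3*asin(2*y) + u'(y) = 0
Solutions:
 u(y) = C1 - 3*y*asin(2*y) - 3*sqrt(1 - 4*y^2)/2


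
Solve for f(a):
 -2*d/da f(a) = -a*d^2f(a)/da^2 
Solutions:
 f(a) = C1 + C2*a^3


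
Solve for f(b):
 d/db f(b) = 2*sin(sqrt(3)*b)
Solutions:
 f(b) = C1 - 2*sqrt(3)*cos(sqrt(3)*b)/3


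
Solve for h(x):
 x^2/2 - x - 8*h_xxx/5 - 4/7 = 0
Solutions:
 h(x) = C1 + C2*x + C3*x^2 + x^5/192 - 5*x^4/192 - 5*x^3/84


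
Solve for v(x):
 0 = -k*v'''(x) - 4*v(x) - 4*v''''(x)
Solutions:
 v(x) = C1*exp(x*(-3*k - sqrt(3)*sqrt(3*k^2 + 16*6^(1/3)*(9*k^2 + sqrt(3)*sqrt(27*k^4 - 65536))^(1/3) + 512*6^(2/3)/(9*k^2 + sqrt(3)*sqrt(27*k^4 - 65536))^(1/3)) + sqrt(6)*sqrt(3*sqrt(3)*k^3/sqrt(3*k^2 + 16*6^(1/3)*(9*k^2 + sqrt(3)*sqrt(27*k^4 - 65536))^(1/3) + 512*6^(2/3)/(9*k^2 + sqrt(3)*sqrt(27*k^4 - 65536))^(1/3)) + 3*k^2 - 8*6^(1/3)*(9*k^2 + sqrt(3)*sqrt(27*k^4 - 65536))^(1/3) - 256*6^(2/3)/(9*k^2 + sqrt(3)*sqrt(27*k^4 - 65536))^(1/3)))/48) + C2*exp(x*(-3*k + sqrt(3)*sqrt(3*k^2 + 16*6^(1/3)*(9*k^2 + sqrt(3)*sqrt(27*k^4 - 65536))^(1/3) + 512*6^(2/3)/(9*k^2 + sqrt(3)*sqrt(27*k^4 - 65536))^(1/3)) - sqrt(6)*sqrt(-3*sqrt(3)*k^3/sqrt(3*k^2 + 16*6^(1/3)*(9*k^2 + sqrt(3)*sqrt(27*k^4 - 65536))^(1/3) + 512*6^(2/3)/(9*k^2 + sqrt(3)*sqrt(27*k^4 - 65536))^(1/3)) + 3*k^2 - 8*6^(1/3)*(9*k^2 + sqrt(3)*sqrt(27*k^4 - 65536))^(1/3) - 256*6^(2/3)/(9*k^2 + sqrt(3)*sqrt(27*k^4 - 65536))^(1/3)))/48) + C3*exp(x*(-3*k + sqrt(3)*sqrt(3*k^2 + 16*6^(1/3)*(9*k^2 + sqrt(3)*sqrt(27*k^4 - 65536))^(1/3) + 512*6^(2/3)/(9*k^2 + sqrt(3)*sqrt(27*k^4 - 65536))^(1/3)) + sqrt(6)*sqrt(-3*sqrt(3)*k^3/sqrt(3*k^2 + 16*6^(1/3)*(9*k^2 + sqrt(3)*sqrt(27*k^4 - 65536))^(1/3) + 512*6^(2/3)/(9*k^2 + sqrt(3)*sqrt(27*k^4 - 65536))^(1/3)) + 3*k^2 - 8*6^(1/3)*(9*k^2 + sqrt(3)*sqrt(27*k^4 - 65536))^(1/3) - 256*6^(2/3)/(9*k^2 + sqrt(3)*sqrt(27*k^4 - 65536))^(1/3)))/48) + C4*exp(-x*(3*k + sqrt(3)*sqrt(3*k^2 + 16*6^(1/3)*(9*k^2 + sqrt(3)*sqrt(27*k^4 - 65536))^(1/3) + 512*6^(2/3)/(9*k^2 + sqrt(3)*sqrt(27*k^4 - 65536))^(1/3)) + sqrt(6)*sqrt(3*sqrt(3)*k^3/sqrt(3*k^2 + 16*6^(1/3)*(9*k^2 + sqrt(3)*sqrt(27*k^4 - 65536))^(1/3) + 512*6^(2/3)/(9*k^2 + sqrt(3)*sqrt(27*k^4 - 65536))^(1/3)) + 3*k^2 - 8*6^(1/3)*(9*k^2 + sqrt(3)*sqrt(27*k^4 - 65536))^(1/3) - 256*6^(2/3)/(9*k^2 + sqrt(3)*sqrt(27*k^4 - 65536))^(1/3)))/48)


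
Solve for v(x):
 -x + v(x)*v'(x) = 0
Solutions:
 v(x) = -sqrt(C1 + x^2)
 v(x) = sqrt(C1 + x^2)


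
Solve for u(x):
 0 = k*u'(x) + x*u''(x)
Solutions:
 u(x) = C1 + x^(1 - re(k))*(C2*sin(log(x)*Abs(im(k))) + C3*cos(log(x)*im(k)))


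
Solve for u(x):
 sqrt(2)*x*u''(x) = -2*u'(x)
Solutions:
 u(x) = C1 + C2*x^(1 - sqrt(2))


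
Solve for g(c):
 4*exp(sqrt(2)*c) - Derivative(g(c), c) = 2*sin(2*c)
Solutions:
 g(c) = C1 + 2*sqrt(2)*exp(sqrt(2)*c) + cos(2*c)


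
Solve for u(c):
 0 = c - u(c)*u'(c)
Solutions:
 u(c) = -sqrt(C1 + c^2)
 u(c) = sqrt(C1 + c^2)


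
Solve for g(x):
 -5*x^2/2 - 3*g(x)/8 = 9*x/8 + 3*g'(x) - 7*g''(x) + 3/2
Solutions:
 g(x) = C1*exp(x*(6 - sqrt(78))/28) + C2*exp(x*(6 + sqrt(78))/28) - 20*x^2/3 + 311*x/3 - 9740/9


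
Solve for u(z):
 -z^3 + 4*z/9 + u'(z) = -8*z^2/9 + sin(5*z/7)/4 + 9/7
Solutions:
 u(z) = C1 + z^4/4 - 8*z^3/27 - 2*z^2/9 + 9*z/7 - 7*cos(5*z/7)/20


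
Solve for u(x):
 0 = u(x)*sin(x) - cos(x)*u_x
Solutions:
 u(x) = C1/cos(x)


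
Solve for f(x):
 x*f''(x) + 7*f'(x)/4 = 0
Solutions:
 f(x) = C1 + C2/x^(3/4)


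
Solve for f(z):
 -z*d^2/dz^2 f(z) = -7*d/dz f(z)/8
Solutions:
 f(z) = C1 + C2*z^(15/8)


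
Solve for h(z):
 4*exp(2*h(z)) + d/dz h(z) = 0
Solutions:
 h(z) = log(-sqrt(-1/(C1 - 4*z))) - log(2)/2
 h(z) = log(-1/(C1 - 4*z))/2 - log(2)/2


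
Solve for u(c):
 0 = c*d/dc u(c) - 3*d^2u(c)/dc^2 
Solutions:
 u(c) = C1 + C2*erfi(sqrt(6)*c/6)


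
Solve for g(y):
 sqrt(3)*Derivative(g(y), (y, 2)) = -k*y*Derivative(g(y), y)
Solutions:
 g(y) = Piecewise((-sqrt(2)*3^(1/4)*sqrt(pi)*C1*erf(sqrt(2)*3^(3/4)*sqrt(k)*y/6)/(2*sqrt(k)) - C2, (k > 0) | (k < 0)), (-C1*y - C2, True))


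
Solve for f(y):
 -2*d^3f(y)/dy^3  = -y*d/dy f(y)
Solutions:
 f(y) = C1 + Integral(C2*airyai(2^(2/3)*y/2) + C3*airybi(2^(2/3)*y/2), y)


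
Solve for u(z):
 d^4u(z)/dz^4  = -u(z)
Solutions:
 u(z) = (C1*sin(sqrt(2)*z/2) + C2*cos(sqrt(2)*z/2))*exp(-sqrt(2)*z/2) + (C3*sin(sqrt(2)*z/2) + C4*cos(sqrt(2)*z/2))*exp(sqrt(2)*z/2)


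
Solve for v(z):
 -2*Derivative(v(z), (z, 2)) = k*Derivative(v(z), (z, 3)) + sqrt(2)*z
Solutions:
 v(z) = C1 + C2*z + C3*exp(-2*z/k) + sqrt(2)*k*z^2/8 - sqrt(2)*z^3/12


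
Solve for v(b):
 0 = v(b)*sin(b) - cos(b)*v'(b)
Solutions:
 v(b) = C1/cos(b)


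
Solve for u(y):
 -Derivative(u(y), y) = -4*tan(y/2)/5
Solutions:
 u(y) = C1 - 8*log(cos(y/2))/5


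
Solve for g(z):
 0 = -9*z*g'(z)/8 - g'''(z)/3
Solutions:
 g(z) = C1 + Integral(C2*airyai(-3*z/2) + C3*airybi(-3*z/2), z)


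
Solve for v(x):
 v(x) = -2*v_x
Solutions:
 v(x) = C1*exp(-x/2)


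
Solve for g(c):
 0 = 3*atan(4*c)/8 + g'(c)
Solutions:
 g(c) = C1 - 3*c*atan(4*c)/8 + 3*log(16*c^2 + 1)/64


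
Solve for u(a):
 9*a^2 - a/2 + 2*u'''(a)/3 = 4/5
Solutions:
 u(a) = C1 + C2*a + C3*a^2 - 9*a^5/40 + a^4/32 + a^3/5


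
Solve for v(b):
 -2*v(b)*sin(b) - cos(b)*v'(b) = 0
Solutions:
 v(b) = C1*cos(b)^2


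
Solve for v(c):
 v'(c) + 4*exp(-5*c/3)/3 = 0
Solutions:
 v(c) = C1 + 4*exp(-5*c/3)/5


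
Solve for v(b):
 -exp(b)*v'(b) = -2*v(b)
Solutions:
 v(b) = C1*exp(-2*exp(-b))


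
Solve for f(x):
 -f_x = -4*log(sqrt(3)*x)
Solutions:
 f(x) = C1 + 4*x*log(x) - 4*x + x*log(9)


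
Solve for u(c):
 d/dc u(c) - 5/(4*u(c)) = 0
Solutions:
 u(c) = -sqrt(C1 + 10*c)/2
 u(c) = sqrt(C1 + 10*c)/2


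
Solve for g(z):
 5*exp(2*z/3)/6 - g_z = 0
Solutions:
 g(z) = C1 + 5*exp(2*z/3)/4


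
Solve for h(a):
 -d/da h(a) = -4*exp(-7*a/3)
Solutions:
 h(a) = C1 - 12*exp(-7*a/3)/7


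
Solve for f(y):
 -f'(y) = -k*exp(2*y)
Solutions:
 f(y) = C1 + k*exp(2*y)/2


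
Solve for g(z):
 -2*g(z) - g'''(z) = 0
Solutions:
 g(z) = C3*exp(-2^(1/3)*z) + (C1*sin(2^(1/3)*sqrt(3)*z/2) + C2*cos(2^(1/3)*sqrt(3)*z/2))*exp(2^(1/3)*z/2)


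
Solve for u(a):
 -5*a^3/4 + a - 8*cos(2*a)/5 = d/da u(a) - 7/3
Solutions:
 u(a) = C1 - 5*a^4/16 + a^2/2 + 7*a/3 - 8*sin(a)*cos(a)/5


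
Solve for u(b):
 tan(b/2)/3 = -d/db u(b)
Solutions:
 u(b) = C1 + 2*log(cos(b/2))/3


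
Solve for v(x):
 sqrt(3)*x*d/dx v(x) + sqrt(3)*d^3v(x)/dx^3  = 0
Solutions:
 v(x) = C1 + Integral(C2*airyai(-x) + C3*airybi(-x), x)


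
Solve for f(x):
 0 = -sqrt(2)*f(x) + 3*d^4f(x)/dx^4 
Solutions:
 f(x) = C1*exp(-2^(1/8)*3^(3/4)*x/3) + C2*exp(2^(1/8)*3^(3/4)*x/3) + C3*sin(2^(1/8)*3^(3/4)*x/3) + C4*cos(2^(1/8)*3^(3/4)*x/3)


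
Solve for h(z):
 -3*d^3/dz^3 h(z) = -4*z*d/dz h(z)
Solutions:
 h(z) = C1 + Integral(C2*airyai(6^(2/3)*z/3) + C3*airybi(6^(2/3)*z/3), z)


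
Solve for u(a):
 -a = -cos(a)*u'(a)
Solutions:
 u(a) = C1 + Integral(a/cos(a), a)


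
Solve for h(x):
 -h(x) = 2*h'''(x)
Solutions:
 h(x) = C3*exp(-2^(2/3)*x/2) + (C1*sin(2^(2/3)*sqrt(3)*x/4) + C2*cos(2^(2/3)*sqrt(3)*x/4))*exp(2^(2/3)*x/4)


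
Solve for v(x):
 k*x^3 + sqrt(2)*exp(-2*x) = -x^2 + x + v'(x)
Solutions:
 v(x) = C1 + k*x^4/4 + x^3/3 - x^2/2 - sqrt(2)*exp(-2*x)/2


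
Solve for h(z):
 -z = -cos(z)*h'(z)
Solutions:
 h(z) = C1 + Integral(z/cos(z), z)


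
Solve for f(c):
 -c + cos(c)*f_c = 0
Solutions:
 f(c) = C1 + Integral(c/cos(c), c)


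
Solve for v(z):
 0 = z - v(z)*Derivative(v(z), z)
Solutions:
 v(z) = -sqrt(C1 + z^2)
 v(z) = sqrt(C1 + z^2)


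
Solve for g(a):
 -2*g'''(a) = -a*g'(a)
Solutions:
 g(a) = C1 + Integral(C2*airyai(2^(2/3)*a/2) + C3*airybi(2^(2/3)*a/2), a)


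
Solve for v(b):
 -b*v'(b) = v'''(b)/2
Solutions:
 v(b) = C1 + Integral(C2*airyai(-2^(1/3)*b) + C3*airybi(-2^(1/3)*b), b)


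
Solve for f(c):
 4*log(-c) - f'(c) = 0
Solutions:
 f(c) = C1 + 4*c*log(-c) - 4*c


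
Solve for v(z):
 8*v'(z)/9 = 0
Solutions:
 v(z) = C1


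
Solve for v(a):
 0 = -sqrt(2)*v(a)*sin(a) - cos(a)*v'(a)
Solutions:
 v(a) = C1*cos(a)^(sqrt(2))


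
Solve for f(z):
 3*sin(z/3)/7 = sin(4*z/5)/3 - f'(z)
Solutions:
 f(z) = C1 + 9*cos(z/3)/7 - 5*cos(4*z/5)/12


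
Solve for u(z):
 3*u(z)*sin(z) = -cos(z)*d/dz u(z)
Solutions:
 u(z) = C1*cos(z)^3


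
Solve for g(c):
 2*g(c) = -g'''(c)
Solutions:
 g(c) = C3*exp(-2^(1/3)*c) + (C1*sin(2^(1/3)*sqrt(3)*c/2) + C2*cos(2^(1/3)*sqrt(3)*c/2))*exp(2^(1/3)*c/2)
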